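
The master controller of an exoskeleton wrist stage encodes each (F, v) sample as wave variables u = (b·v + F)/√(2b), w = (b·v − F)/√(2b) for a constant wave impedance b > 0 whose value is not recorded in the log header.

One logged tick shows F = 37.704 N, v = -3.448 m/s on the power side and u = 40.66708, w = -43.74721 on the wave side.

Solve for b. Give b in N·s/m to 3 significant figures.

b = 0.399 N·s/m

u + w = -3.0801;  u + w = √(2b)·v, so √(2b) = -3.0801/(-3.448) = 0.8933.
b = (√(2b))²/2 = 0.7980/2 = 0.3990.
(Check via u − w = 2F/√(2b): u − w = 84.4143, 2F/√(2b) = 84.4142.)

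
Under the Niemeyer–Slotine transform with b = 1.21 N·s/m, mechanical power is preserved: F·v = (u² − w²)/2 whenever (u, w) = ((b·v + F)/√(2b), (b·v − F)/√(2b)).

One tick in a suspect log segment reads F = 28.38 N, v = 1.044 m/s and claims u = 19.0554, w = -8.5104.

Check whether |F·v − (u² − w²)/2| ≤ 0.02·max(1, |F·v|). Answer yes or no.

no

F·v = 28.38×1.044 = 29.6287 W.
(u² − w²)/2 = (363.1083 − 72.4269)/2 = 145.3407 W.
|Δ| = 115.7120;  2% of max(1, |F·v|) = 0.5926.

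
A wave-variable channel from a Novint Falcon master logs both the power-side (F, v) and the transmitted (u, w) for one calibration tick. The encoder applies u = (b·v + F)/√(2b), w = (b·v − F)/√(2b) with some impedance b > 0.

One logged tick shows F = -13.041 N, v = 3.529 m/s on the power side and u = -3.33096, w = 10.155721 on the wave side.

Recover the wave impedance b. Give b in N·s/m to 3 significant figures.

u + w = 6.824761;  u + w = √(2b)·v, so √(2b) = 6.824761/3.529 = 1.933908.
b = (√(2b))²/2 = 3.740000/2 = 1.870000.
(Check via u − w = 2F/√(2b): u − w = -13.486681, 2F/√(2b) = -13.486682.)

b = 1.87 N·s/m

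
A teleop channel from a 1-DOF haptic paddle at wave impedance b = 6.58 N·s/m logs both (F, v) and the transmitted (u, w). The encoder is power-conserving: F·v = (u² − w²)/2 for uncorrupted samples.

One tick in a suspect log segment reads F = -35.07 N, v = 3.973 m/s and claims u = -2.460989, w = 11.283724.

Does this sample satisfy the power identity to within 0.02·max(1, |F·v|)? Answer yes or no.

no

F·v = (-35.07)×3.973 = -139.333110 W.
(u² − w²)/2 = (6.056467 − 127.322427)/2 = -60.632980 W.
|Δ| = 78.700130;  2% of max(1, |F·v|) = 2.786662.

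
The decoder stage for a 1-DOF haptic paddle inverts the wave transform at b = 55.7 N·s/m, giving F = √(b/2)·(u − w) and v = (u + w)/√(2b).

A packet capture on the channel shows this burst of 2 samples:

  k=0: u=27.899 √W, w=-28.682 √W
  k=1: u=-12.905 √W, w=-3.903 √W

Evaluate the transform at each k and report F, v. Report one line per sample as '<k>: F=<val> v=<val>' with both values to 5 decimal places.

0: F=298.59547 v=-0.07419
1: F=-47.50634 v=-1.59248

k=0: u−w=56.58100, u+w=-0.78300; √(b/2)=5.27731, √(2b)=10.55462; F=5.27731×56.581=298.59547, v=-0.78300/10.55462=-0.07419
k=1: u−w=-9.00200, u+w=-16.80800; √(b/2)=5.27731, √(2b)=10.55462; F=5.27731×(-9.002)=-47.50634, v=-16.80800/10.55462=-1.59248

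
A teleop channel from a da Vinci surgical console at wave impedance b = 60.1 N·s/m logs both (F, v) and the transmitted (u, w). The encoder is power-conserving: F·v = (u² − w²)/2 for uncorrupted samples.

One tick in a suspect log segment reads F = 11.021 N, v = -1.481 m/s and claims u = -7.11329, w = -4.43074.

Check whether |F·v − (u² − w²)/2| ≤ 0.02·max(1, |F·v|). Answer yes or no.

F·v = 11.021×(-1.481) = -16.3221 W.
(u² − w²)/2 = (50.5989 − 19.6315)/2 = 15.4837 W.
|Δ| = 31.8058;  2% of max(1, |F·v|) = 0.3264.

no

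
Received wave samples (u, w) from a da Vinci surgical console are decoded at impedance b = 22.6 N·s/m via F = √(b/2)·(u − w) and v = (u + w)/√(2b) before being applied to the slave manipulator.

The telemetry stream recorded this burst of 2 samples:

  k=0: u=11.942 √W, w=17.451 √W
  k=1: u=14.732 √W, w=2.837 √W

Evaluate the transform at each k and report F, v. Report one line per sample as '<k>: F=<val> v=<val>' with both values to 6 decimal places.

0: F=-18.518764 v=4.371945
1: F=39.985605 v=2.613231

k=0: u−w=-5.509000, u+w=29.393000; √(b/2)=3.361547, √(2b)=6.723095; F=3.361547×(-5.509)=-18.518764, v=29.393000/6.723095=4.371945
k=1: u−w=11.895000, u+w=17.569000; √(b/2)=3.361547, √(2b)=6.723095; F=3.361547×11.895=39.985605, v=17.569000/6.723095=2.613231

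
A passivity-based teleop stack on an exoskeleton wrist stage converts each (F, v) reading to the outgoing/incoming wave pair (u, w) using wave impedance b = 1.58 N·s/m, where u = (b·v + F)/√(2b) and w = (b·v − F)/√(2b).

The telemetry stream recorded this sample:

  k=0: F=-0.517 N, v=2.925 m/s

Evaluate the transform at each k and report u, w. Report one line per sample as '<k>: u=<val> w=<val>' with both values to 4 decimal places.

0: u=2.3090 w=2.8906

k=0: b·v=1.58×2.925=4.6215; √(2b)=1.7776; u=(4.6215+(-0.517))/1.7776=2.3090, w=(4.6215−(-0.517))/1.7776=2.8906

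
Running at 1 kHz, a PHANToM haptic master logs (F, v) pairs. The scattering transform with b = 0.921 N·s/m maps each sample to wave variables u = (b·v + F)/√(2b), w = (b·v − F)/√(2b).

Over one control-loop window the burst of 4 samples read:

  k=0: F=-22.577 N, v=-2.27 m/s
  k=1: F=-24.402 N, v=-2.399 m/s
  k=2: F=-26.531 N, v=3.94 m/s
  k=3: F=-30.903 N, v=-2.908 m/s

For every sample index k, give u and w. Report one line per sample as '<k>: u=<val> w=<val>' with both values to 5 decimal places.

k=0: b·v=0.921×(-2.27)=-2.09067; √(2b)=1.35720; u=(-2.09067+(-22.577))/1.35720=-18.17537, w=(-2.09067−(-22.577))/1.35720=15.09452
k=1: b·v=0.921×(-2.399)=-2.20948; √(2b)=1.35720; u=(-2.20948+(-24.402))/1.35720=-19.60759, w=(-2.20948−(-24.402))/1.35720=16.35166
k=2: b·v=0.921×3.94=3.62874; √(2b)=1.35720; u=(3.62874+(-26.531))/1.35720=-16.87460, w=(3.62874−(-26.531))/1.35720=22.22198
k=3: b·v=0.921×(-2.908)=-2.67827; √(2b)=1.35720; u=(-2.67827+(-30.903))/1.35720=-24.74300, w=(-2.67827−(-30.903))/1.35720=20.79625

0: u=-18.17537 w=15.09452
1: u=-19.60759 w=16.35166
2: u=-16.87460 w=22.22198
3: u=-24.74300 w=20.79625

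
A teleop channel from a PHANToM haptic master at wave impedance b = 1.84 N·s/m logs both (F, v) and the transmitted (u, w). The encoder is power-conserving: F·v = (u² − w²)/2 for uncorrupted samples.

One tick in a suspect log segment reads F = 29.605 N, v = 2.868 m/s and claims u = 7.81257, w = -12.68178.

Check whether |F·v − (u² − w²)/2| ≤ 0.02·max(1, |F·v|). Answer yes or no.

no

F·v = 29.605×2.868 = 84.90714 W.
(u² − w²)/2 = (61.03625 − 160.82754)/2 = -49.89565 W.
|Δ| = 134.80279;  2% of max(1, |F·v|) = 1.69814.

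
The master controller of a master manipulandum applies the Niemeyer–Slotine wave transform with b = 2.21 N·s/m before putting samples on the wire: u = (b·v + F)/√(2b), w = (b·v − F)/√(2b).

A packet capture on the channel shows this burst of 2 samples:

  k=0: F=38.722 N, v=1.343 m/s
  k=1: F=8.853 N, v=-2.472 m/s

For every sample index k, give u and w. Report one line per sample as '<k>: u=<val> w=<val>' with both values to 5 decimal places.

0: u=19.82993 w=-17.00643
1: u=1.61240 w=-6.80948

k=0: b·v=2.21×1.343=2.96803; √(2b)=2.10238; u=(2.96803+38.722)/2.10238=19.82993, w=(2.96803−38.722)/2.10238=-17.00643
k=1: b·v=2.21×(-2.472)=-5.46312; √(2b)=2.10238; u=(-5.46312+8.853)/2.10238=1.61240, w=(-5.46312−8.853)/2.10238=-6.80948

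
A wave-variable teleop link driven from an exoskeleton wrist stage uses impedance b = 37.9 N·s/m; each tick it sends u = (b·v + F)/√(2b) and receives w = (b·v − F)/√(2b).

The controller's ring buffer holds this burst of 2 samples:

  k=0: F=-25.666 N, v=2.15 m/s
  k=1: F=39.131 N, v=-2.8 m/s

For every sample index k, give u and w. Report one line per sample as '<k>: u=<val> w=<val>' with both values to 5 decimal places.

0: u=6.41132 w=12.30727
1: u=-7.69430 w=-16.68340

k=0: b·v=37.9×2.15=81.48500; √(2b)=8.70632; u=(81.48500+(-25.666))/8.70632=6.41132, w=(81.48500−(-25.666))/8.70632=12.30727
k=1: b·v=37.9×(-2.8)=-106.12000; √(2b)=8.70632; u=(-106.12000+39.131)/8.70632=-7.69430, w=(-106.12000−39.131)/8.70632=-16.68340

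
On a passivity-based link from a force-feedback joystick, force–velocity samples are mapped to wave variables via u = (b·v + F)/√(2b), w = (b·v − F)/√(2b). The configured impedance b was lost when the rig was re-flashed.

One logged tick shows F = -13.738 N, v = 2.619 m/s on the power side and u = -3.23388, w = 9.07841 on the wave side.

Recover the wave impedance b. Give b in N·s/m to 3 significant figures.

b = 2.49 N·s/m

u + w = 5.84453;  u + w = √(2b)·v, so √(2b) = 5.84453/2.619 = 2.23159.
b = (√(2b))²/2 = 4.97999/2 = 2.48999.
(Check via u − w = 2F/√(2b): u − w = -12.31229, 2F/√(2b) = -12.31231.)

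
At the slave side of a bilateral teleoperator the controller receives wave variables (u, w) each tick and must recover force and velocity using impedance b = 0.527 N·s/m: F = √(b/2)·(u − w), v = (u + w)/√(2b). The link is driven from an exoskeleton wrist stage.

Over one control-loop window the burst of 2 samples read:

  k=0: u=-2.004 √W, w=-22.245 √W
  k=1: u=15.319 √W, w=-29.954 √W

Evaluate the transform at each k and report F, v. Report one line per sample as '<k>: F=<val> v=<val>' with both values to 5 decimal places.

0: F=10.39016 v=-23.61965
1: F=23.23965 v=-14.25517

k=0: u−w=20.24100, u+w=-24.24900; √(b/2)=0.51332, √(2b)=1.02665; F=0.51332×20.241=10.39016, v=-24.24900/1.02665=-23.61965
k=1: u−w=45.27300, u+w=-14.63500; √(b/2)=0.51332, √(2b)=1.02665; F=0.51332×45.273=23.23965, v=-14.63500/1.02665=-14.25517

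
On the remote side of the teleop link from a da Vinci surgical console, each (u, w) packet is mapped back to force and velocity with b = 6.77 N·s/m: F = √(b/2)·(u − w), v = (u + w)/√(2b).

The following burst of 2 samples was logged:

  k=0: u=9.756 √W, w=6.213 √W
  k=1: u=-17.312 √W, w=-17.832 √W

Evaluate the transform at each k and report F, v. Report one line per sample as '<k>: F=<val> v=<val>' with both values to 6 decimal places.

k=0: u−w=3.543000, u+w=15.969000; √(b/2)=1.839837, √(2b)=3.679674; F=1.839837×3.543=6.518542, v=15.969000/3.679674=4.339787
k=1: u−w=0.520000, u+w=-35.144000; √(b/2)=1.839837, √(2b)=3.679674; F=1.839837×0.52=0.956715, v=-35.144000/3.679674=-9.550846

0: F=6.518542 v=4.339787
1: F=0.956715 v=-9.550846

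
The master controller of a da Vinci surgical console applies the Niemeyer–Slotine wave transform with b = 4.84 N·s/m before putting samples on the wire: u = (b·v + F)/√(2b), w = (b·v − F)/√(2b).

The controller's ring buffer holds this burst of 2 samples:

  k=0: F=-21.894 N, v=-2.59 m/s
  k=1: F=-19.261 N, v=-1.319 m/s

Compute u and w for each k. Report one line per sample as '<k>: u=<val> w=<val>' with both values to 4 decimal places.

k=0: b·v=4.84×(-2.59)=-12.5356; √(2b)=3.1113; u=(-12.5356+(-21.894))/3.1113=-11.0661, w=(-12.5356−(-21.894))/3.1113=3.0079
k=1: b·v=4.84×(-1.319)=-6.3840; √(2b)=3.1113; u=(-6.3840+(-19.261))/3.1113=-8.2426, w=(-6.3840−(-19.261))/3.1113=4.1388

0: u=-11.0661 w=3.0079
1: u=-8.2426 w=4.1388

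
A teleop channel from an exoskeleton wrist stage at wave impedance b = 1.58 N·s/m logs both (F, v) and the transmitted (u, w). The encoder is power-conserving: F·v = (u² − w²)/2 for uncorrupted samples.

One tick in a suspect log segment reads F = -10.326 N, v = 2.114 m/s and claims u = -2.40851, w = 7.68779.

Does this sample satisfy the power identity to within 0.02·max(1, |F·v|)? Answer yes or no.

F·v = (-10.326)×2.114 = -21.8292 W.
(u² − w²)/2 = (5.8009 − 59.1021)/2 = -26.6506 W.
|Δ| = 4.8214;  2% of max(1, |F·v|) = 0.4366.

no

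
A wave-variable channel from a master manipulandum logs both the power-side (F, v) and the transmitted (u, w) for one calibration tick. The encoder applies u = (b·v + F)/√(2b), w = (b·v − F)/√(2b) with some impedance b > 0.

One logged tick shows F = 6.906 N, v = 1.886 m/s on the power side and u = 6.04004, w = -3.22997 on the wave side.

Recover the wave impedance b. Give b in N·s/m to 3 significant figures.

u + w = 2.8101;  u + w = √(2b)·v, so √(2b) = 2.8101/1.886 = 1.4900.
b = (√(2b))²/2 = 2.2200/2 = 1.1100.
(Check via u − w = 2F/√(2b): u − w = 9.2700, 2F/√(2b) = 9.2700.)

b = 1.11 N·s/m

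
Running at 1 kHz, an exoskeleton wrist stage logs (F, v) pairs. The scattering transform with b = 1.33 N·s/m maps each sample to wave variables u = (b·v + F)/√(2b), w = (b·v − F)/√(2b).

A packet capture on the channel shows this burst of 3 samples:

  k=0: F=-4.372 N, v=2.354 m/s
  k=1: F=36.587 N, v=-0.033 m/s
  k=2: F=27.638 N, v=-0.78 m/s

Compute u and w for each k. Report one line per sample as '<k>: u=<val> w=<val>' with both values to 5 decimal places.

k=0: b·v=1.33×2.354=3.13082; √(2b)=1.63095; u=(3.13082+(-4.372))/1.63095=-0.76102, w=(3.13082−(-4.372))/1.63095=4.60027
k=1: b·v=1.33×(-0.033)=-0.04389; √(2b)=1.63095; u=(-0.04389+36.587)/1.63095=22.40602, w=(-0.04389−36.587)/1.63095=-22.45984
k=2: b·v=1.33×(-0.78)=-1.03740; √(2b)=1.63095; u=(-1.03740+27.638)/1.63095=16.30987, w=(-1.03740−27.638)/1.63095=-17.58202

0: u=-0.76102 w=4.60027
1: u=22.40602 w=-22.45984
2: u=16.30987 w=-17.58202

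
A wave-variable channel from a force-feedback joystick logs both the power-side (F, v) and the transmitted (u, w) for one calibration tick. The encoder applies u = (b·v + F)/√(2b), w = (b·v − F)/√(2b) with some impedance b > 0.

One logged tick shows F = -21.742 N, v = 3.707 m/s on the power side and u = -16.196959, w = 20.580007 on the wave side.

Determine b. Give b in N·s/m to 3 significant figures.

b = 0.699 N·s/m

u + w = 4.383048;  u + w = √(2b)·v, so √(2b) = 4.383048/3.707 = 1.182371.
b = (√(2b))²/2 = 1.398000/2 = 0.699000.
(Check via u − w = 2F/√(2b): u − w = -36.776966, 2F/√(2b) = -36.776962.)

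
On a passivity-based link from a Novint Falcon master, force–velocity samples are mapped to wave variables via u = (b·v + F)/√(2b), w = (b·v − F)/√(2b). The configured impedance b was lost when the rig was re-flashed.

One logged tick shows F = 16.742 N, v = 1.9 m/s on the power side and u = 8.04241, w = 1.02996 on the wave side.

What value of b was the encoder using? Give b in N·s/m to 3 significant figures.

b = 11.4 N·s/m

u + w = 9.0724;  u + w = √(2b)·v, so √(2b) = 9.0724/1.9 = 4.7749.
b = (√(2b))²/2 = 22.8000/2 = 11.4000.
(Check via u − w = 2F/√(2b): u − w = 7.0125, 2F/√(2b) = 7.0125.)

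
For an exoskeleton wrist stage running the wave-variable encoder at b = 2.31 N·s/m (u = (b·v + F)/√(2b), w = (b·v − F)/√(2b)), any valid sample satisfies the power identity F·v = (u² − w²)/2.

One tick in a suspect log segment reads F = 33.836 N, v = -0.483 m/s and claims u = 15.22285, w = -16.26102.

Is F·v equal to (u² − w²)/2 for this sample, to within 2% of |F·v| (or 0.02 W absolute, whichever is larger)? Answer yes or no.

yes

F·v = 33.836×(-0.483) = -16.34279 W.
(u² − w²)/2 = (231.73516 − 264.42077)/2 = -16.34280 W.
|Δ| = 0.00002;  2% of max(1, |F·v|) = 0.32686.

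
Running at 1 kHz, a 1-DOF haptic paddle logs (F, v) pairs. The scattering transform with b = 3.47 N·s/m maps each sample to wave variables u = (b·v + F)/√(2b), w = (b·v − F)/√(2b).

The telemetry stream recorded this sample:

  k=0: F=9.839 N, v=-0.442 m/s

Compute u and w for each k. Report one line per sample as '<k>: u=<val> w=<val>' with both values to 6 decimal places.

0: u=3.152634 w=-4.317033

k=0: b·v=3.47×(-0.442)=-1.533740; √(2b)=2.634388; u=(-1.533740+9.839)/2.634388=3.152634, w=(-1.533740−9.839)/2.634388=-4.317033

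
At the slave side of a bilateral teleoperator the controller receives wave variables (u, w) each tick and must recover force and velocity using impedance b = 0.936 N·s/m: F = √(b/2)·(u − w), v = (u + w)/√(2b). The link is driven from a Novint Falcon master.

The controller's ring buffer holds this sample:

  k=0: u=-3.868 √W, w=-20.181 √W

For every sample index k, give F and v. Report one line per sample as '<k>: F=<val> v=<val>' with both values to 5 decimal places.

0: F=11.15981 v=-17.57697

k=0: u−w=16.31300, u+w=-24.04900; √(b/2)=0.68411, √(2b)=1.36821; F=0.68411×16.313=11.15981, v=-24.04900/1.36821=-17.57697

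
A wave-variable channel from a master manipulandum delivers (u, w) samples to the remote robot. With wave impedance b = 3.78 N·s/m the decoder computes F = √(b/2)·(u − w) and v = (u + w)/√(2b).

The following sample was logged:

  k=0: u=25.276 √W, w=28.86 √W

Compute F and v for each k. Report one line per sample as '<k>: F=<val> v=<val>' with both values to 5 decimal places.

k=0: u−w=-3.58400, u+w=54.13600; √(b/2)=1.37477, √(2b)=2.74955; F=1.37477×(-3.584)=-4.92719, v=54.13600/2.74955=19.68907

0: F=-4.92719 v=19.68907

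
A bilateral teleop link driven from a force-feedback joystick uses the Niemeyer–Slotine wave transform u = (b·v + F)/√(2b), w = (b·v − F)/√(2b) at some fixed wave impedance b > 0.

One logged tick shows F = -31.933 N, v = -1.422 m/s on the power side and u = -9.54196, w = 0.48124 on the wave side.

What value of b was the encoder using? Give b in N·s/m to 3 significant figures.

b = 20.3 N·s/m

u + w = -9.0607;  u + w = √(2b)·v, so √(2b) = -9.0607/(-1.422) = 6.3718.
b = (√(2b))²/2 = 40.6000/2 = 20.3000.
(Check via u − w = 2F/√(2b): u − w = -10.0232, 2F/√(2b) = -10.0232.)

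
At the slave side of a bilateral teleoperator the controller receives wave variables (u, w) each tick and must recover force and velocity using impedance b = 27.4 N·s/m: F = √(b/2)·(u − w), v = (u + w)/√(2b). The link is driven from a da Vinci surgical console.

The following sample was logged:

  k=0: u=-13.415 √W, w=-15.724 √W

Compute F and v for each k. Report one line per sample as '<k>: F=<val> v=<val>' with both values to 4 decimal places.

0: F=8.5464 v=-3.9363

k=0: u−w=2.3090, u+w=-29.1390; √(b/2)=3.7014, √(2b)=7.4027; F=3.7014×2.309=8.5464, v=-29.1390/7.4027=-3.9363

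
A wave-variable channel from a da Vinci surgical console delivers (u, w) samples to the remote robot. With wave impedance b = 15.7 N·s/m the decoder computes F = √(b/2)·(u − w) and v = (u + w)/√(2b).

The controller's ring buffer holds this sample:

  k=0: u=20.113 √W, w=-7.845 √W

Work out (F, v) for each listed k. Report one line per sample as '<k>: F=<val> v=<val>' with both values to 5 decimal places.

0: F=78.33231 v=2.18932

k=0: u−w=27.95800, u+w=12.26800; √(b/2)=2.80179, √(2b)=5.60357; F=2.80179×27.958=78.33231, v=12.26800/5.60357=2.18932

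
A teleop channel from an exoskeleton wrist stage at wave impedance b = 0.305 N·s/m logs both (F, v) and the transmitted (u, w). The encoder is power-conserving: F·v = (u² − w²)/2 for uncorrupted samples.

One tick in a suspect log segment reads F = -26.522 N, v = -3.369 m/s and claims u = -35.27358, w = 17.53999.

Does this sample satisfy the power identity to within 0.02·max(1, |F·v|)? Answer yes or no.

F·v = (-26.522)×(-3.369) = 89.35262 W.
(u² − w²)/2 = (1244.22545 − 307.65125)/2 = 468.28710 W.
|Δ| = 378.93448;  2% of max(1, |F·v|) = 1.78705.

no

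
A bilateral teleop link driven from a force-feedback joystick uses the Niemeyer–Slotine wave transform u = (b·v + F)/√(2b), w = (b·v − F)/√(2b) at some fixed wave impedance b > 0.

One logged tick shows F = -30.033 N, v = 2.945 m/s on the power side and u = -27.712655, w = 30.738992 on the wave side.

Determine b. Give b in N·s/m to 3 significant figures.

b = 0.528 N·s/m

u + w = 3.026337;  u + w = √(2b)·v, so √(2b) = 3.026337/2.945 = 1.027619.
b = (√(2b))²/2 = 1.056000/2 = 0.528000.
(Check via u − w = 2F/√(2b): u − w = -58.451647, 2F/√(2b) = -58.451643.)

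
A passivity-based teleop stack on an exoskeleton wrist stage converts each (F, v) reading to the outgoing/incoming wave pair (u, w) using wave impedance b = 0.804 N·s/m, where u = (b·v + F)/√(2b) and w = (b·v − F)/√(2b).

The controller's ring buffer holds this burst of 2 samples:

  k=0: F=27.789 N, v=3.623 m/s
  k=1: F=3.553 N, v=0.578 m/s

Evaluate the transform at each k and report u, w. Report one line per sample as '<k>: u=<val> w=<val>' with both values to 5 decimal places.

0: u=24.21152 w=-19.61731
1: u=3.16837 w=-2.43543

k=0: b·v=0.804×3.623=2.91289; √(2b)=1.26807; u=(2.91289+27.789)/1.26807=24.21152, w=(2.91289−27.789)/1.26807=-19.61731
k=1: b·v=0.804×0.578=0.46471; √(2b)=1.26807; u=(0.46471+3.553)/1.26807=3.16837, w=(0.46471−3.553)/1.26807=-2.43543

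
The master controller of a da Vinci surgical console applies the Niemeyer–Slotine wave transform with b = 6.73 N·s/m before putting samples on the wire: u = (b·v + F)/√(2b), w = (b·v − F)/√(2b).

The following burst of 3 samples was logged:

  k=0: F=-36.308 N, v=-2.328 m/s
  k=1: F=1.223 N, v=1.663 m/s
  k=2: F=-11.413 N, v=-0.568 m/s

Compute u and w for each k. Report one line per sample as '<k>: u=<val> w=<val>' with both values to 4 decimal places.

k=0: b·v=6.73×(-2.328)=-15.6674; √(2b)=3.6688; u=(-15.6674+(-36.308))/3.6688=-14.1669, w=(-15.6674−(-36.308))/3.6688=5.6260
k=1: b·v=6.73×1.663=11.1920; √(2b)=3.6688; u=(11.1920+1.223)/3.6688=3.3839, w=(11.1920−1.223)/3.6688=2.7172
k=2: b·v=6.73×(-0.568)=-3.8226; √(2b)=3.6688; u=(-3.8226+(-11.413))/3.6688=-4.1528, w=(-3.8226−(-11.413))/3.6688=2.0689

0: u=-14.1669 w=5.6260
1: u=3.3839 w=2.7172
2: u=-4.1528 w=2.0689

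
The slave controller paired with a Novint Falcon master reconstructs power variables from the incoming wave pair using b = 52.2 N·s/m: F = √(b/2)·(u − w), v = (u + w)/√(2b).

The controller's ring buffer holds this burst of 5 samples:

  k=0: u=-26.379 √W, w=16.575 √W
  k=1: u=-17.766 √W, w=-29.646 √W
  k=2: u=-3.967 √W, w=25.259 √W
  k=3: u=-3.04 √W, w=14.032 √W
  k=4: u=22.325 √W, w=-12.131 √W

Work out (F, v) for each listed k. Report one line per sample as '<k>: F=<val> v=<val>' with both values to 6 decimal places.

0: F=-219.444079 v=-0.959518
1: F=60.692733 v=-4.640214
2: F=-149.310254 v=2.083849
3: F=-87.217705 v=1.075787
4: F=176.029361 v=0.997687

k=0: u−w=-42.954000, u+w=-9.804000; √(b/2)=5.108816, √(2b)=10.217632; F=5.108816×(-42.954)=-219.444079, v=-9.804000/10.217632=-0.959518
k=1: u−w=11.880000, u+w=-47.412000; √(b/2)=5.108816, √(2b)=10.217632; F=5.108816×11.88=60.692733, v=-47.412000/10.217632=-4.640214
k=2: u−w=-29.226000, u+w=21.292000; √(b/2)=5.108816, √(2b)=10.217632; F=5.108816×(-29.226)=-149.310254, v=21.292000/10.217632=2.083849
k=3: u−w=-17.072000, u+w=10.992000; √(b/2)=5.108816, √(2b)=10.217632; F=5.108816×(-17.072)=-87.217705, v=10.992000/10.217632=1.075787
k=4: u−w=34.456000, u+w=10.194000; √(b/2)=5.108816, √(2b)=10.217632; F=5.108816×34.456=176.029361, v=10.194000/10.217632=0.997687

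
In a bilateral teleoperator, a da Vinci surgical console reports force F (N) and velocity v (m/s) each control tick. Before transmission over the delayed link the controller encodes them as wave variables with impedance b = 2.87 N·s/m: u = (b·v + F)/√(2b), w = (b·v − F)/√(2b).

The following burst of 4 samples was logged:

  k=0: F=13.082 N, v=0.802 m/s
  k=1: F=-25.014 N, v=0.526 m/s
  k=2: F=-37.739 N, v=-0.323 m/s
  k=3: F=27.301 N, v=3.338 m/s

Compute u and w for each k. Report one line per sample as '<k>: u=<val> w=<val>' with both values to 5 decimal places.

0: u=6.42105 w=-4.49959
1: u=-9.81054 w=11.07075
2: u=-16.13888 w=15.36503
3: u=15.39386 w=-7.39658

k=0: b·v=2.87×0.802=2.30174; √(2b)=2.39583; u=(2.30174+13.082)/2.39583=6.42105, w=(2.30174−13.082)/2.39583=-4.49959
k=1: b·v=2.87×0.526=1.50962; √(2b)=2.39583; u=(1.50962+(-25.014))/2.39583=-9.81054, w=(1.50962−(-25.014))/2.39583=11.07075
k=2: b·v=2.87×(-0.323)=-0.92701; √(2b)=2.39583; u=(-0.92701+(-37.739))/2.39583=-16.13888, w=(-0.92701−(-37.739))/2.39583=15.36503
k=3: b·v=2.87×3.338=9.58006; √(2b)=2.39583; u=(9.58006+27.301)/2.39583=15.39386, w=(9.58006−27.301)/2.39583=-7.39658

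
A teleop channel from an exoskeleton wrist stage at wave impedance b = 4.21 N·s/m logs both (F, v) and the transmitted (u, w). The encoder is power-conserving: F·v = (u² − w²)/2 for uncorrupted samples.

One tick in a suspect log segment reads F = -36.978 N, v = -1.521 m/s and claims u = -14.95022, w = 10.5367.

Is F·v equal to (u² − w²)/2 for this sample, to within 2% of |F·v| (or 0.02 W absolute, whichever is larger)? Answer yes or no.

F·v = (-36.978)×(-1.521) = 56.2435 W.
(u² − w²)/2 = (223.5091 − 111.0220)/2 = 56.2435 W.
|Δ| = 0.0000;  2% of max(1, |F·v|) = 1.1249.

yes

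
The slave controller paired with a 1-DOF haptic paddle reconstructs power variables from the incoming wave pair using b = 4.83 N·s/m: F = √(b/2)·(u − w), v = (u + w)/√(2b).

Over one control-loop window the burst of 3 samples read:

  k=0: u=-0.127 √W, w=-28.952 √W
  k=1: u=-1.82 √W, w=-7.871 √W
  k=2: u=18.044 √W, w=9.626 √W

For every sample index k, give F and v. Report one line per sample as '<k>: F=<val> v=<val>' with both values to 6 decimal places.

k=0: u−w=28.825000, u+w=-29.079000; √(b/2)=1.554027, √(2b)=3.108054; F=1.554027×28.825=44.794829, v=-29.079000/3.108054=-9.356015
k=1: u−w=6.051000, u+w=-9.691000; √(b/2)=1.554027, √(2b)=3.108054; F=1.554027×6.051=9.403418, v=-9.691000/3.108054=-3.118028
k=2: u−w=8.418000, u+w=27.670000; √(b/2)=1.554027, √(2b)=3.108054; F=1.554027×8.418=13.081800, v=27.670000/3.108054=8.902677

0: F=44.794829 v=-9.356015
1: F=9.403418 v=-3.118028
2: F=13.081800 v=8.902677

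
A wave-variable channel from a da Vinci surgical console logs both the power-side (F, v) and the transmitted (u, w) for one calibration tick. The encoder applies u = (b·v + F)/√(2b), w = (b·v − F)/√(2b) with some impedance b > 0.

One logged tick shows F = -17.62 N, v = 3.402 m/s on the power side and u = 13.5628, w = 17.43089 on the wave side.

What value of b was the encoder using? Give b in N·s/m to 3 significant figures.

b = 41.5 N·s/m

u + w = 30.9937;  u + w = √(2b)·v, so √(2b) = 30.9937/3.402 = 9.1104.
b = (√(2b))²/2 = 83.0000/2 = 41.5000.
(Check via u − w = 2F/√(2b): u − w = -3.8681, 2F/√(2b) = -3.8681.)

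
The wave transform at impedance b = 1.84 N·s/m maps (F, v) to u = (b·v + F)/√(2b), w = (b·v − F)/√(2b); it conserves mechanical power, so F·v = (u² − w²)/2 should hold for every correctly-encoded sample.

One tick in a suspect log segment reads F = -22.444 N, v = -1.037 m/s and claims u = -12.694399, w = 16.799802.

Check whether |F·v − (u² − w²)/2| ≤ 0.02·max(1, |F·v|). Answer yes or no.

no

F·v = (-22.444)×(-1.037) = 23.274428 W.
(u² − w²)/2 = (161.147766 − 282.233347)/2 = -60.542791 W.
|Δ| = 83.817219;  2% of max(1, |F·v|) = 0.465489.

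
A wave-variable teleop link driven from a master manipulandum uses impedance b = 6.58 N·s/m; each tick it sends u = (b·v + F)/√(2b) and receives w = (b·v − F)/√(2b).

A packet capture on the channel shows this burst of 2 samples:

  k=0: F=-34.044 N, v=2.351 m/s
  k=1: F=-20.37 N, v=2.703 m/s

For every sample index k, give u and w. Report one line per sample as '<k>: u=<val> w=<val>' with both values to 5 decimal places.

0: u=-5.12020 w=13.64886
1: u=-0.71237 w=10.51797

k=0: b·v=6.58×2.351=15.46958; √(2b)=3.62767; u=(15.46958+(-34.044))/3.62767=-5.12020, w=(15.46958−(-34.044))/3.62767=13.64886
k=1: b·v=6.58×2.703=17.78574; √(2b)=3.62767; u=(17.78574+(-20.37))/3.62767=-0.71237, w=(17.78574−(-20.37))/3.62767=10.51797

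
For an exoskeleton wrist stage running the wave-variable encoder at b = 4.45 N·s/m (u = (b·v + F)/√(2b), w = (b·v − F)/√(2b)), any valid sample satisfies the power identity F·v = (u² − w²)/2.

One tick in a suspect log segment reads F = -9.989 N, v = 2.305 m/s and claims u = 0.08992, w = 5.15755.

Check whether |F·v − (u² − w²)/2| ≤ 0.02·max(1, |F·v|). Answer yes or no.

F·v = (-9.989)×2.305 = -23.02465 W.
(u² − w²)/2 = (0.00809 − 26.60032)/2 = -13.29612 W.
|Δ| = 9.72853;  2% of max(1, |F·v|) = 0.46049.

no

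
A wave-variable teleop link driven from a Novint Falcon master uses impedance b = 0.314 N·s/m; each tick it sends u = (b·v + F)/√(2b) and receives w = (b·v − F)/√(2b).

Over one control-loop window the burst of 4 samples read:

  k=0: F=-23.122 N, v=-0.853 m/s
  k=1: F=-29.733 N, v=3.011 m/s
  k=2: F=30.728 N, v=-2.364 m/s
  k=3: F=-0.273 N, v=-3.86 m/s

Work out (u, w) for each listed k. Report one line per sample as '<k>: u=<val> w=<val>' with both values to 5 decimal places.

k=0: b·v=0.314×(-0.853)=-0.26784; √(2b)=0.79246; u=(-0.26784+(-23.122))/0.79246=-29.51532, w=(-0.26784−(-23.122))/0.79246=28.83935
k=1: b·v=0.314×3.011=0.94545; √(2b)=0.79246; u=(0.94545+(-29.733))/0.79246=-36.32661, w=(0.94545−(-29.733))/0.79246=38.71272
k=2: b·v=0.314×(-2.364)=-0.74230; √(2b)=0.79246; u=(-0.74230+30.728)/0.79246=37.83854, w=(-0.74230−30.728)/0.79246=-39.71193
k=3: b·v=0.314×(-3.86)=-1.21204; √(2b)=0.79246; u=(-1.21204+(-0.273))/0.79246=-1.87395, w=(-1.21204−(-0.273))/0.79246=-1.18496

0: u=-29.51532 w=28.83935
1: u=-36.32661 w=38.71272
2: u=37.83854 w=-39.71193
3: u=-1.87395 w=-1.18496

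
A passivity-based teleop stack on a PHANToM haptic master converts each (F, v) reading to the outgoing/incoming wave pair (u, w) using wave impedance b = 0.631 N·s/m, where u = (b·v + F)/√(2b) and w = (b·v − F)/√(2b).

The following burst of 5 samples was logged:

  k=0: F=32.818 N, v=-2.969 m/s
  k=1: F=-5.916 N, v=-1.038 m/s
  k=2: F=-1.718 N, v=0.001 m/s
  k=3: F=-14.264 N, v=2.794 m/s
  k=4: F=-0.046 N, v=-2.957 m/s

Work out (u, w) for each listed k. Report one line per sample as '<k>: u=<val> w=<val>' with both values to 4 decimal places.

0: u=27.5458 w=-30.8811
1: u=-5.8493 w=4.6832
2: u=-1.5287 w=1.5299
3: u=-11.1279 w=14.2667
4: u=-1.7019 w=-1.6200

k=0: b·v=0.631×(-2.969)=-1.8734; √(2b)=1.1234; u=(-1.8734+32.818)/1.1234=27.5458, w=(-1.8734−32.818)/1.1234=-30.8811
k=1: b·v=0.631×(-1.038)=-0.6550; √(2b)=1.1234; u=(-0.6550+(-5.916))/1.1234=-5.8493, w=(-0.6550−(-5.916))/1.1234=4.6832
k=2: b·v=0.631×0.001=0.0006; √(2b)=1.1234; u=(0.0006+(-1.718))/1.1234=-1.5287, w=(0.0006−(-1.718))/1.1234=1.5299
k=3: b·v=0.631×2.794=1.7630; √(2b)=1.1234; u=(1.7630+(-14.264))/1.1234=-11.1279, w=(1.7630−(-14.264))/1.1234=14.2667
k=4: b·v=0.631×(-2.957)=-1.8659; √(2b)=1.1234; u=(-1.8659+(-0.046))/1.1234=-1.7019, w=(-1.8659−(-0.046))/1.1234=-1.6200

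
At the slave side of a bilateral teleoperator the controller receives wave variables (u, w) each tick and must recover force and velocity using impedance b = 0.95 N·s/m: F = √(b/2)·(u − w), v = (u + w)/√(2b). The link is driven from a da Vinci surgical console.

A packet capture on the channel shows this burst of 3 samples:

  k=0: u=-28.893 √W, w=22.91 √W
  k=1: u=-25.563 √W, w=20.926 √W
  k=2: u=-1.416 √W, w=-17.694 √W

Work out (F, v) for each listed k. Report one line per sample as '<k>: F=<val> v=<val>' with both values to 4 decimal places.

0: F=-35.7028 v=-4.3405
1: F=-32.0403 v=-3.3640
2: F=11.2188 v=-13.8639

k=0: u−w=-51.8030, u+w=-5.9830; √(b/2)=0.6892, √(2b)=1.3784; F=0.6892×(-51.803)=-35.7028, v=-5.9830/1.3784=-4.3405
k=1: u−w=-46.4890, u+w=-4.6370; √(b/2)=0.6892, √(2b)=1.3784; F=0.6892×(-46.489)=-32.0403, v=-4.6370/1.3784=-3.3640
k=2: u−w=16.2780, u+w=-19.1100; √(b/2)=0.6892, √(2b)=1.3784; F=0.6892×16.278=11.2188, v=-19.1100/1.3784=-13.8639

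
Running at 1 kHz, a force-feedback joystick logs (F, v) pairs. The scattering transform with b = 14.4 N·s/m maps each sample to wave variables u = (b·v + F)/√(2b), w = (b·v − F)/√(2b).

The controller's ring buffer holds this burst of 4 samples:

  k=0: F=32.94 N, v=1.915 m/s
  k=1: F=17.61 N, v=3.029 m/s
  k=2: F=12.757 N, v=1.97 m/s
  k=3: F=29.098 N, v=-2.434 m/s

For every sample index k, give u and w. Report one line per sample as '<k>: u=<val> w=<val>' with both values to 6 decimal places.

k=0: b·v=14.4×1.915=27.576000; √(2b)=5.366563; u=(27.576000+32.94)/5.366563=11.276491, w=(27.576000−32.94)/5.366563=-0.999522
k=1: b·v=14.4×3.029=43.617600; √(2b)=5.366563; u=(43.617600+17.61)/5.366563=11.409090, w=(43.617600−17.61)/5.366563=4.846230
k=2: b·v=14.4×1.97=28.368000; √(2b)=5.366563; u=(28.368000+12.757)/5.366563=7.663191, w=(28.368000−12.757)/5.366563=2.908938
k=3: b·v=14.4×(-2.434)=-35.049600; √(2b)=5.366563; u=(-35.049600+29.098)/5.366563=-1.109015, w=(-35.049600−29.098)/5.366563=-11.953200

0: u=11.276491 w=-0.999522
1: u=11.409090 w=4.846230
2: u=7.663191 w=2.908938
3: u=-1.109015 w=-11.953200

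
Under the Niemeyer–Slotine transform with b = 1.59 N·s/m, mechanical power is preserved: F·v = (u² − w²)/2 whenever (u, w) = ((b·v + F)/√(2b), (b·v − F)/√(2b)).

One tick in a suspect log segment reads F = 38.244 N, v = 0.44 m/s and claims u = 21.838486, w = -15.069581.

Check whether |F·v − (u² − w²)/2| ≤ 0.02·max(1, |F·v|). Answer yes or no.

F·v = 38.244×0.44 = 16.827360 W.
(u² − w²)/2 = (476.919471 − 227.092272)/2 = 124.913600 W.
|Δ| = 108.086240;  2% of max(1, |F·v|) = 0.336547.

no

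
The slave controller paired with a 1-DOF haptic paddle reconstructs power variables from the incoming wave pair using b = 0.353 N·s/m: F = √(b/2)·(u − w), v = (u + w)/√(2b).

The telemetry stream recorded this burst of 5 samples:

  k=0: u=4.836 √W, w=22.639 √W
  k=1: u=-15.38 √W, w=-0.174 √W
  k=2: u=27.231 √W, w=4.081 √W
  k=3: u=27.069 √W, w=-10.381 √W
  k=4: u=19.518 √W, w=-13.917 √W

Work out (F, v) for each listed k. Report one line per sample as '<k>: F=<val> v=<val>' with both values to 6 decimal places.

0: F=-7.479379 v=32.699066
1: F=-6.388330 v=-18.511420
2: F=9.725756 v=37.265629
3: F=15.733458 v=19.861038
4: F=14.046680 v=6.665968

k=0: u−w=-17.803000, u+w=27.475000; √(b/2)=0.420119, √(2b)=0.840238; F=0.420119×(-17.803)=-7.479379, v=27.475000/0.840238=32.699066
k=1: u−w=-15.206000, u+w=-15.554000; √(b/2)=0.420119, √(2b)=0.840238; F=0.420119×(-15.206)=-6.388330, v=-15.554000/0.840238=-18.511420
k=2: u−w=23.150000, u+w=31.312000; √(b/2)=0.420119, √(2b)=0.840238; F=0.420119×23.15=9.725756, v=31.312000/0.840238=37.265629
k=3: u−w=37.450000, u+w=16.688000; √(b/2)=0.420119, √(2b)=0.840238; F=0.420119×37.45=15.733458, v=16.688000/0.840238=19.861038
k=4: u−w=33.435000, u+w=5.601000; √(b/2)=0.420119, √(2b)=0.840238; F=0.420119×33.435=14.046680, v=5.601000/0.840238=6.665968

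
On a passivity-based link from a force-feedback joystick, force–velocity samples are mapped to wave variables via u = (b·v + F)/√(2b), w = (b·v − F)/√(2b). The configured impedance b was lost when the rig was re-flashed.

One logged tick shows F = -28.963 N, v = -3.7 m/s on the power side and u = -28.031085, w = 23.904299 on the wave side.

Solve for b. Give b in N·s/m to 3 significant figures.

u + w = -4.126786;  u + w = √(2b)·v, so √(2b) = -4.126786/(-3.7) = 1.115348.
b = (√(2b))²/2 = 1.244000/2 = 0.622000.
(Check via u − w = 2F/√(2b): u − w = -51.935384, 2F/√(2b) = -51.935380.)

b = 0.622 N·s/m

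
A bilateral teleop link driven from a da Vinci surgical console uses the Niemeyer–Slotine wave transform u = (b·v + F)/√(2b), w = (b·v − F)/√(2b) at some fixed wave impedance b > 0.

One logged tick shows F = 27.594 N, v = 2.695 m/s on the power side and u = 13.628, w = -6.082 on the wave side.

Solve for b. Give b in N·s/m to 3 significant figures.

u + w = 7.546000;  u + w = √(2b)·v, so √(2b) = 7.546000/2.695 = 2.800000.
b = (√(2b))²/2 = 7.840000/2 = 3.920000.
(Check via u − w = 2F/√(2b): u − w = 19.710000, 2F/√(2b) = 19.710000.)

b = 3.92 N·s/m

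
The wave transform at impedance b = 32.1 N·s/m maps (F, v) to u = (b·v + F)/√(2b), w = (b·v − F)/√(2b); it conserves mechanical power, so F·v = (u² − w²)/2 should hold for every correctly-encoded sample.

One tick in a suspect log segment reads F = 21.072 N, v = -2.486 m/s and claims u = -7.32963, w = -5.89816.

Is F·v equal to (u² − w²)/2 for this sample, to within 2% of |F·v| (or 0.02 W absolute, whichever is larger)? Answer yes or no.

F·v = 21.072×(-2.486) = -52.3850 W.
(u² − w²)/2 = (53.7235 − 34.7883)/2 = 9.4676 W.
|Δ| = 61.8526;  2% of max(1, |F·v|) = 1.0477.

no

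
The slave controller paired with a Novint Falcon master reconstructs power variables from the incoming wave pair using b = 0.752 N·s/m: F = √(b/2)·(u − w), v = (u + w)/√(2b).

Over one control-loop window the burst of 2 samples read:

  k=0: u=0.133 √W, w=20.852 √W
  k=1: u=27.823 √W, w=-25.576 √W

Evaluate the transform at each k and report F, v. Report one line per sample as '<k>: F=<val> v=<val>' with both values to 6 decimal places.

0: F=-12.704650 v=17.111381
1: F=32.743647 v=1.832226

k=0: u−w=-20.719000, u+w=20.985000; √(b/2)=0.613188, √(2b)=1.226377; F=0.613188×(-20.719)=-12.704650, v=20.985000/1.226377=17.111381
k=1: u−w=53.399000, u+w=2.247000; √(b/2)=0.613188, √(2b)=1.226377; F=0.613188×53.399=32.743647, v=2.247000/1.226377=1.832226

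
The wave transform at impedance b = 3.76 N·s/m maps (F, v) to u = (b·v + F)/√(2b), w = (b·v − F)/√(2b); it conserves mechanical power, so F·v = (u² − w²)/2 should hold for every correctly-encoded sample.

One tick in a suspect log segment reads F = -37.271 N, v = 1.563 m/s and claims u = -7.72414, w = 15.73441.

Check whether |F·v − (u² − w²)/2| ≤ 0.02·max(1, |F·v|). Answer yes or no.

F·v = (-37.271)×1.563 = -58.25457 W.
(u² − w²)/2 = (59.66234 − 247.57166)/2 = -93.95466 W.
|Δ| = 35.70009;  2% of max(1, |F·v|) = 1.16509.

no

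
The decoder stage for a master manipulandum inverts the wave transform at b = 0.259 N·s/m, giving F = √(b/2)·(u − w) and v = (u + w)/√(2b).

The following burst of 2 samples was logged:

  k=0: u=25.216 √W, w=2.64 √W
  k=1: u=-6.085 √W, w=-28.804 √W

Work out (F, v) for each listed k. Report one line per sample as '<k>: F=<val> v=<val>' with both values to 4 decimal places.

k=0: u−w=22.5760, u+w=27.8560; √(b/2)=0.3599, √(2b)=0.7197; F=0.3599×22.576=8.1242, v=27.8560/0.7197=38.7038
k=1: u−w=22.7190, u+w=-34.8890; √(b/2)=0.3599, √(2b)=0.7197; F=0.3599×22.719=8.1757, v=-34.8890/0.7197=-48.4757

0: F=8.1242 v=38.7038
1: F=8.1757 v=-48.4757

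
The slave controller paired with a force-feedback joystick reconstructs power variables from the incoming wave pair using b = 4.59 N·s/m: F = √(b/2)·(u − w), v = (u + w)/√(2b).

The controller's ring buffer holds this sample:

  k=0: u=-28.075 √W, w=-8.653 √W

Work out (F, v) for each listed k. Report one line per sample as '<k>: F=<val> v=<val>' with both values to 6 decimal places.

0: F=-29.422888 v=-12.122046

k=0: u−w=-19.422000, u+w=-36.728000; √(b/2)=1.514926, √(2b)=3.029851; F=1.514926×(-19.422)=-29.422888, v=-36.728000/3.029851=-12.122046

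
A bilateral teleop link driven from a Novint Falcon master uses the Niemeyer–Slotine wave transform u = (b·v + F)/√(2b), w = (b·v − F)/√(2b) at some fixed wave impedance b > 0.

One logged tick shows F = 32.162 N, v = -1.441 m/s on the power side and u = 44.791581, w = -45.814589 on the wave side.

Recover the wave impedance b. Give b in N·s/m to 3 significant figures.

u + w = -1.023008;  u + w = √(2b)·v, so √(2b) = -1.023008/(-1.441) = 0.709929.
b = (√(2b))²/2 = 0.503999/2 = 0.252000.
(Check via u − w = 2F/√(2b): u − w = 90.606170, 2F/√(2b) = 90.606216.)

b = 0.252 N·s/m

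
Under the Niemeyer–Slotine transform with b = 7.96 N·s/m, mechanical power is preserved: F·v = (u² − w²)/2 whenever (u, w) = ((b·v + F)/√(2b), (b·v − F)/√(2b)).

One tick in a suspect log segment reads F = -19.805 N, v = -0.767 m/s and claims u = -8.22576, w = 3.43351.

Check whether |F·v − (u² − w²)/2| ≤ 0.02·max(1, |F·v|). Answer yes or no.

no

F·v = (-19.805)×(-0.767) = 15.19044 W.
(u² − w²)/2 = (67.66313 − 11.78899)/2 = 27.93707 W.
|Δ| = 12.74663;  2% of max(1, |F·v|) = 0.30381.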